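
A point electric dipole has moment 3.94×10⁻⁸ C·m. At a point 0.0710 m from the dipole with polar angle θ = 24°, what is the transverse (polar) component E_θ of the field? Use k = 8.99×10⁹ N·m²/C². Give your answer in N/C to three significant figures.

For a dipole, E_θ = (kp sinθ)/r³.
kp/r³ = (8.99×10⁹)(3.94×10⁻⁸)/(0.0710)³ = 9.896×10⁵ N/C.
E_θ = 9.896×10⁵·sin24° = 4.025×10⁵ N/C.

E_θ ≈ 4.03×10⁵ N/C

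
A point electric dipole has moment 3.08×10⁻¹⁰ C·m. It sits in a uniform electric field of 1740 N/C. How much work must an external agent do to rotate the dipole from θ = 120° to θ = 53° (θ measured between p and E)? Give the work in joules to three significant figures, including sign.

W ≈ -5.90×10⁻⁷ J

W_ext = ΔU = U(θ₂) − U(θ₁) = −pE cosθ₂ − (−pE cosθ₁) = pE(cosθ₁ − cosθ₂).
W = (3.08×10⁻¹⁰)(1740)·(cos120° − cos53°) = (5.359×10⁻⁷)·(-1.1018) = -5.905×10⁻⁷ J.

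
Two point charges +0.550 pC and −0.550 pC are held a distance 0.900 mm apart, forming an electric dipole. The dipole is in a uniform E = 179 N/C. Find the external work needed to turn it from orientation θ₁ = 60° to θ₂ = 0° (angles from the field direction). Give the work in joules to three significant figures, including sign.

Dipole moment p = qd = (5.50×10⁻¹³ C)(9.00×10⁻⁴ m) = 4.95×10⁻¹⁶ C·m.
W_ext = ΔU = U(θ₂) − U(θ₁) = −pE cosθ₂ − (−pE cosθ₁) = pE(cosθ₁ − cosθ₂).
W = (4.95×10⁻¹⁶)(179)·(cos60° − cos0°) = (8.860×10⁻¹⁴)·(-0.5000) = -4.430×10⁻¹⁴ J.

W ≈ -4.43×10⁻¹⁴ J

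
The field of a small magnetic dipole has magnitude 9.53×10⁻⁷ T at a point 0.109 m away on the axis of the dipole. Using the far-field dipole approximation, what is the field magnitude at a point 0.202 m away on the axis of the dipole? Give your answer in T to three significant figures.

B ≈ 1.50×10⁻⁷ T

Dipole fields scale as 1/r³ in the far field; the geometry is the same at both points.
B₂ = B₁ · (r₁/r₂)³ = 9.53×10⁻⁷ · (0.109/0.202)³.
(r₁/r₂)³ = (0.5396)³ = 0.1571.
B₂ ≈ 1.497×10⁻⁷ T.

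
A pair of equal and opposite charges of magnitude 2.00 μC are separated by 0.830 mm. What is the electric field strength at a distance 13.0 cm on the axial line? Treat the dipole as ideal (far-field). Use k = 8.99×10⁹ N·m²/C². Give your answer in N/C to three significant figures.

E ≈ 1.36×10⁴ N/C

Dipole moment p = qd = (2.00×10⁻⁶ C)(8.30×10⁻⁴ m) = 1.66×10⁻⁹ C·m.
On the dipole axis E = 2kp/r³.
E = 2·(8.99×10⁹)(1.66×10⁻⁹) / (0.130)³ = 1.359×10⁴ N/C.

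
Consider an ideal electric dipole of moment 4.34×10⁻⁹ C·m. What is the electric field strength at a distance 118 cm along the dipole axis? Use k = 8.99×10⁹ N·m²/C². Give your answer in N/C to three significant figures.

E ≈ 47.5 N/C

On the dipole axis E = 2kp/r³.
E = 2·(8.99×10⁹)(4.34×10⁻⁹) / (1.18)³ = 47.49 N/C.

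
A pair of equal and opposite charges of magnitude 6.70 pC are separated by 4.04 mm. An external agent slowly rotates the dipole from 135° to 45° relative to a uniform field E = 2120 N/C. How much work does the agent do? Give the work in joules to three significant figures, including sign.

W ≈ -8.12×10⁻¹¹ J

Dipole moment p = qd = (6.70×10⁻¹² C)(0.00404 m) = 2.707×10⁻¹⁴ C·m.
W_ext = ΔU = U(θ₂) − U(θ₁) = −pE cosθ₂ − (−pE cosθ₁) = pE(cosθ₁ − cosθ₂).
W = (2.707×10⁻¹⁴)(2120)·(cos135° − cos45°) = (5.739×10⁻¹¹)·(-1.4142) = -8.116×10⁻¹¹ J.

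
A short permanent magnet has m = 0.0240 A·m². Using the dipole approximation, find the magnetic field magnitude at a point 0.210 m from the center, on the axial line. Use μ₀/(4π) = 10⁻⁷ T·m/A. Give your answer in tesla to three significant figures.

On axis B = (μ₀/4π)·2m/r³.
B = 2·(10⁻⁷)·(0.0240) / (0.210)³ = 5.183×10⁻⁷ T.

B ≈ 5.18×10⁻⁷ T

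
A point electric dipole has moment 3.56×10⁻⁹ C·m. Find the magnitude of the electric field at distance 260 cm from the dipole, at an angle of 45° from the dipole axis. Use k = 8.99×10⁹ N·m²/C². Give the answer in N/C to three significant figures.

At angle θ the dipole field magnitude is E = (kp/r³)·√(1 + 3cos²θ).
kp/r³ = (8.99×10⁹)(3.56×10⁻⁹) / (2.60)³ = 1.821 N/C.
√(1 + 3cos²45°) = √(1 + 3·0.5000) = √2.5000 ≈ 1.5811.
E ≈ 1.821 × 1.581 = 2.879 N/C.

E ≈ 2.88 N/C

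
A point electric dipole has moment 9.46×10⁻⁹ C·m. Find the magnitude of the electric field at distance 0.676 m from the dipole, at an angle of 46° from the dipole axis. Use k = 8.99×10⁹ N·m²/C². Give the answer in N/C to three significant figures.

At angle θ the dipole field magnitude is E = (kp/r³)·√(1 + 3cos²θ).
kp/r³ = (8.99×10⁹)(9.46×10⁻⁹) / (0.676)³ = 275.3 N/C.
√(1 + 3cos²46°) = √(1 + 3·0.4826) = √2.4477 ≈ 1.5645.
E ≈ 275.3 × 1.564 = 430.7 N/C.

E ≈ 431 N/C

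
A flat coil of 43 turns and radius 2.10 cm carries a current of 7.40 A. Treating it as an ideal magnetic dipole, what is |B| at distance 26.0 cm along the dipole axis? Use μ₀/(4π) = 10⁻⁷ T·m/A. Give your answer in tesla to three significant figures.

m = NIA = NIπa² = 43·(7.40)·π·(0.0210)² = 0.4408 A·m².
On axis B = (μ₀/4π)·2m/r³.
B = 2·(10⁻⁷)·(0.4408) / (0.260)³ = 5.016×10⁻⁶ T.

B ≈ 5.02×10⁻⁶ T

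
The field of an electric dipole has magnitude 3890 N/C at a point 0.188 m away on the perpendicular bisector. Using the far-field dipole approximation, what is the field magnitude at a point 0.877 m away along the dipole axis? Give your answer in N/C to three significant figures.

E ≈ 76.6 N/C

Dipole fields scale as 1/r³ in the far field.
The axial field is twice the equatorial field at the same r, so the geometry factor is 2/1.
E₂ = E₁ · (2/1) · (r₁/r₂)³ = 3890 · 2 · (0.188/0.877)³.
(r₁/r₂)³ = (0.2144)³ = 0.009851.
E₂ ≈ 76.64 N/C.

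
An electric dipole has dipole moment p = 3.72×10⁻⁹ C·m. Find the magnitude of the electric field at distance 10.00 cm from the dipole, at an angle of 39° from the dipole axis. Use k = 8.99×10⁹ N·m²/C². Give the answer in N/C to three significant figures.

At angle θ the dipole field magnitude is E = (kp/r³)·√(1 + 3cos²θ).
kp/r³ = (8.99×10⁹)(3.72×10⁻⁹) / (0.100)³ = 3.344×10⁴ N/C.
√(1 + 3cos²39°) = √(1 + 3·0.6040) = √2.8119 ≈ 1.6769.
E ≈ 3.344×10⁴ × 1.677 = 5.608×10⁴ N/C.

E ≈ 5.61×10⁴ N/C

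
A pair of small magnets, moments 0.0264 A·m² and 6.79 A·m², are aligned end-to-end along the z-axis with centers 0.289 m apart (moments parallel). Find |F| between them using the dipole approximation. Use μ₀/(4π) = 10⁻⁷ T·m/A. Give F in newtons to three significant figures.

On-axis B of dipole 1: B = (μ₀/4π)·2m₁/r³. Force on dipole 2: F = m₂·dB/dr.
dB/dr = −(μ₀/4π)·6m₁/r⁴, so |F| = (μ₀/4π)·6m₁m₂/r⁴.
F = 6(10⁻⁷)(0.0264)(6.79)/(0.289)⁴ = 1.542×10⁻⁵ N.

F ≈ 1.54×10⁻⁵ N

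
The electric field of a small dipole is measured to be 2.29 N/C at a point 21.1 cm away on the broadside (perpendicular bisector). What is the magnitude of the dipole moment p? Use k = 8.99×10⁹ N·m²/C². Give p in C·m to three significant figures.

p ≈ 2.39×10⁻¹² C·m

In the equatorial plane E = kp/r³, so p = Er³/(k).
p = (2.29)·(0.211)³ / (8.99×10⁹) = 2.393×10⁻¹² C·m.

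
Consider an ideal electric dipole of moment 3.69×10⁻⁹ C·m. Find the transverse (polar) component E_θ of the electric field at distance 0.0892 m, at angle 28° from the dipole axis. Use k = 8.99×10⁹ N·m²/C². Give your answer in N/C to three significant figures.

For a dipole, E_θ = (kp sinθ)/r³.
kp/r³ = (8.99×10⁹)(3.69×10⁻⁹)/(0.0892)³ = 4.674×10⁴ N/C.
E_θ = 4.674×10⁴·sin28° = 2.194×10⁴ N/C.

E_θ ≈ 2.19×10⁴ N/C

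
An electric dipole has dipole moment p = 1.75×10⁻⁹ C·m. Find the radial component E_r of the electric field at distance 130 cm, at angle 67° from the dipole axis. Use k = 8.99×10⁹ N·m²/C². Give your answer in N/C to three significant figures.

E_r ≈ 5.60 N/C

For a dipole, E_r = (2kp cosθ)/r³.
kp/r³ = (8.99×10⁹)(1.75×10⁻⁹)/(1.30)³ = 7.161 N/C.
E_r = 2·7.161·cos67° = 5.596 N/C.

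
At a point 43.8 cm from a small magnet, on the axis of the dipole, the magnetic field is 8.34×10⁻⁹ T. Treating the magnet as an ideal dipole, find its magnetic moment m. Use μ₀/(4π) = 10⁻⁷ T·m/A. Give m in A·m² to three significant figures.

On axis B = (μ₀/4π)·2m/r³, so m = Br³·4π/(μ₀·2).
m = (8.34×10⁻⁹)·(0.438)³ / (2·10⁻⁷) = 0.003504 A·m².

m ≈ 0.00350 A·m²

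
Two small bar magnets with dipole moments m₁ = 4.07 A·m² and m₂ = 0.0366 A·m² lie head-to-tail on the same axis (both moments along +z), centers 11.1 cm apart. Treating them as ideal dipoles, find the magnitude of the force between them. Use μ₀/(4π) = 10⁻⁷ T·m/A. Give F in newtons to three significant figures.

On-axis B of dipole 1: B = (μ₀/4π)·2m₁/r³. Force on dipole 2: F = m₂·dB/dr.
dB/dr = −(μ₀/4π)·6m₁/r⁴, so |F| = (μ₀/4π)·6m₁m₂/r⁴.
F = 6(10⁻⁷)(4.07)(0.0366)/(0.111)⁴ = 5.888×10⁻⁴ N.

F ≈ 5.89×10⁻⁴ N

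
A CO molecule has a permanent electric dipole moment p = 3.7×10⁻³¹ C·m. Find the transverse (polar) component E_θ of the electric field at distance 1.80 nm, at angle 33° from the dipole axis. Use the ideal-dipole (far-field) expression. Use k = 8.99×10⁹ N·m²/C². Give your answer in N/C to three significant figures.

For a dipole, E_θ = (kp sinθ)/r³.
kp/r³ = (8.99×10⁹)(3.70×10⁻³¹)/(1.80×10⁻⁹)³ = 5.704×10⁵ N/C.
E_θ = 5.704×10⁵·sin33° = 3.106×10⁵ N/C.

E_θ ≈ 3.11×10⁵ N/C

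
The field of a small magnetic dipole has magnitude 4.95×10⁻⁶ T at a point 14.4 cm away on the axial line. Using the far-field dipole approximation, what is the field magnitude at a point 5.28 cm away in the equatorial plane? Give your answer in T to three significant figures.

B ≈ 5.02×10⁻⁵ T

Dipole fields scale as 1/r³ in the far field.
The axial field is twice the equatorial field at the same r, so the geometry factor is 1/2.
B₂ = B₁ · (1/2) · (r₁/r₂)³ = 4.95×10⁻⁶ · 0.5 · (14.4/5.28)³.
(r₁/r₂)³ = (2.727)³ = 20.29.
B₂ ≈ 5.021×10⁻⁵ T.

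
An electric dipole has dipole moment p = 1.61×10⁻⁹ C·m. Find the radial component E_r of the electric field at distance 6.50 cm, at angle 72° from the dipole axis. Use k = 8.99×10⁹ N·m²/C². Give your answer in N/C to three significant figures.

For a dipole, E_r = (2kp cosθ)/r³.
kp/r³ = (8.99×10⁹)(1.61×10⁻⁹)/(0.0650)³ = 5.270×10⁴ N/C.
E_r = 2·5.270×10⁴·cos72° = 3.257×10⁴ N/C.

E_r ≈ 3.26×10⁴ N/C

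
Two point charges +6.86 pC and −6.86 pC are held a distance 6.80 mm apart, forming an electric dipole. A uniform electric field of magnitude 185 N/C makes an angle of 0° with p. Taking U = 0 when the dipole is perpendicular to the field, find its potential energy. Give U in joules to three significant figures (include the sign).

Dipole moment p = qd = (6.86×10⁻¹² C)(0.00680 m) = 4.665×10⁻¹⁴ C·m.
U = −p·E = −pE cosθ.
U = −(4.665×10⁻¹⁴)(185)·cos0° = -8.630×10⁻¹² J.

U ≈ -8.63×10⁻¹² J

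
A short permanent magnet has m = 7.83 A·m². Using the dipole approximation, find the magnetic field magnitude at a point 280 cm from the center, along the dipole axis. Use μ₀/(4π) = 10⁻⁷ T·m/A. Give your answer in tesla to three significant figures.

On axis B = (μ₀/4π)·2m/r³.
B = 2·(10⁻⁷)·(7.83) / (2.80)³ = 7.134×10⁻⁸ T.

B ≈ 7.13×10⁻⁸ T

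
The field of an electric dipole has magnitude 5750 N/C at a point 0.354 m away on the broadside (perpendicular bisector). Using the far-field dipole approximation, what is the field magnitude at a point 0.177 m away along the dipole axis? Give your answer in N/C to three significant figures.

E ≈ 9.20×10⁴ N/C

Dipole fields scale as 1/r³ in the far field.
The axial field is twice the equatorial field at the same r, so the geometry factor is 2/1.
E₂ = E₁ · (2/1) · (r₁/r₂)³ = 5750 · 2 · (0.354/0.177)³.
(r₁/r₂)³ = (2)³ = 8.
E₂ ≈ 9.200×10⁴ N/C.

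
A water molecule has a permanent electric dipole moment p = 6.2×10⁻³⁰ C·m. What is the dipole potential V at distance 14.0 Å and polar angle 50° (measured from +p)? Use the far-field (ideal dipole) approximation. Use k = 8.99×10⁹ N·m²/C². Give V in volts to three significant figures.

V ≈ 0.0183 V

The dipole potential is V = kp cosθ / r².
V = (8.99×10⁹)(6.20×10⁻³⁰)·cos50° / (1.40×10⁻⁹)² = 0.01828 V.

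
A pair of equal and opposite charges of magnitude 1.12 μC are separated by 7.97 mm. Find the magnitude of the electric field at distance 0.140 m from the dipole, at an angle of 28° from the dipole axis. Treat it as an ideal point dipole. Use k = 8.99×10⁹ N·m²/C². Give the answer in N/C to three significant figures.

E ≈ 5.34×10⁴ N/C

Dipole moment p = qd = (1.12×10⁻⁶ C)(0.00797 m) = 8.926×10⁻⁹ C·m.
At angle θ the dipole field magnitude is E = (kp/r³)·√(1 + 3cos²θ).
kp/r³ = (8.99×10⁹)(8.926×10⁻⁹) / (0.140)³ = 2.924×10⁴ N/C.
√(1 + 3cos²28°) = √(1 + 3·0.7796) = √3.3388 ≈ 1.8272.
E ≈ 2.924×10⁴ × 1.827 = 5.344×10⁴ N/C.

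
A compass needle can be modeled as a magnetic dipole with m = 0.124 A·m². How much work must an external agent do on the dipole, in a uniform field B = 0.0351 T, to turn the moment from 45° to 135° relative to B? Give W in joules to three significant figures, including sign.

W_ext = ΔU = −mB cosθ₂ + mB cosθ₁ = mB(cosθ₁ − cosθ₂).
W = (0.124)(0.0351)·(cos45° − cos135°) = (0.004352)·(+1.4142) = 0.006155 J.

W ≈ 0.00616 J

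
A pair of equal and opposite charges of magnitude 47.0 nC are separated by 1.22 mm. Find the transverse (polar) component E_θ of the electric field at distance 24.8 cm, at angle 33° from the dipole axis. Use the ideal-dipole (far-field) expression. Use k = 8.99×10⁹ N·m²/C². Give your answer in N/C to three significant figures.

Dipole moment p = qd = (4.70×10⁻⁸ C)(0.00122 m) = 5.734×10⁻¹¹ C·m.
For a dipole, E_θ = (kp sinθ)/r³.
kp/r³ = (8.99×10⁹)(5.734×10⁻¹¹)/(0.248)³ = 33.80 N/C.
E_θ = 33.80·sin33° = 18.41 N/C.

E_θ ≈ 18.4 N/C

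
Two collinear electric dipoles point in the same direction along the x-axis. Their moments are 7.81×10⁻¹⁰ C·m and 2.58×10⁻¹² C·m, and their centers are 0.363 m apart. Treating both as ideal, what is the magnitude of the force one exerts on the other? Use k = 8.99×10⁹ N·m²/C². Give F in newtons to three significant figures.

F ≈ 6.26×10⁻⁹ N

On-axis field of dipole 1 at distance r: E = 2kp₁/r³. Force on dipole 2 is F = p₂·dE/dr (gradient along axis).
dE/dr = −6kp₁/r⁴, so |F| = 6kp₁p₂/r⁴ (attractive for aligned moments).
F = 6(8.99×10⁹)(7.81×10⁻¹⁰)(2.58×10⁻¹²)/(0.363)⁴ = 6.260×10⁻⁹ N.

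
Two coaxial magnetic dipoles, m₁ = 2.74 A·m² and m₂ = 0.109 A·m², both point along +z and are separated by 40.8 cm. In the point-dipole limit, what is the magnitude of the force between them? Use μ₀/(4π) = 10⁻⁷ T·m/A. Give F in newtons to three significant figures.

On-axis B of dipole 1: B = (μ₀/4π)·2m₁/r³. Force on dipole 2: F = m₂·dB/dr.
dB/dr = −(μ₀/4π)·6m₁/r⁴, so |F| = (μ₀/4π)·6m₁m₂/r⁴.
F = 6(10⁻⁷)(2.74)(0.109)/(0.408)⁴ = 6.467×10⁻⁶ N.

F ≈ 6.47×10⁻⁶ N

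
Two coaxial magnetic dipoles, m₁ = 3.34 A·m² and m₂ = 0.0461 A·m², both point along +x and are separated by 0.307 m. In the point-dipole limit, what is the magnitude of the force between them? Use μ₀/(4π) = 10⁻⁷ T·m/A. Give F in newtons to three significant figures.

On-axis B of dipole 1: B = (μ₀/4π)·2m₁/r³. Force on dipole 2: F = m₂·dB/dr.
dB/dr = −(μ₀/4π)·6m₁/r⁴, so |F| = (μ₀/4π)·6m₁m₂/r⁴.
F = 6(10⁻⁷)(3.34)(0.0461)/(0.307)⁴ = 1.040×10⁻⁵ N.

F ≈ 1.04×10⁻⁵ N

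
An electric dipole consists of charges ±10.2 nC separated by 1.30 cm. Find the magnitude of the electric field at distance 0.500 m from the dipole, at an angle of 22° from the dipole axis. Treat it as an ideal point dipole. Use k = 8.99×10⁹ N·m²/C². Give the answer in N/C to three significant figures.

E ≈ 18.0 N/C

Dipole moment p = qd = (1.02×10⁻⁸ C)(0.0130 m) = 1.326×10⁻¹⁰ C·m.
At angle θ the dipole field magnitude is E = (kp/r³)·√(1 + 3cos²θ).
kp/r³ = (8.99×10⁹)(1.326×10⁻¹⁰) / (0.500)³ = 9.537 N/C.
√(1 + 3cos²22°) = √(1 + 3·0.8597) = √3.5790 ≈ 1.8918.
E ≈ 9.537 × 1.892 = 18.04 N/C.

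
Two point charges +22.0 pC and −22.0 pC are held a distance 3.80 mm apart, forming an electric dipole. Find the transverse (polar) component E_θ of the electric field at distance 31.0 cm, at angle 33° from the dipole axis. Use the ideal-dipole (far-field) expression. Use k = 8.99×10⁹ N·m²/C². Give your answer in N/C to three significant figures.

E_θ ≈ 0.0137 N/C

Dipole moment p = qd = (2.20×10⁻¹¹ C)(0.00380 m) = 8.36×10⁻¹⁴ C·m.
For a dipole, E_θ = (kp sinθ)/r³.
kp/r³ = (8.99×10⁹)(8.36×10⁻¹⁴)/(0.310)³ = 0.02523 N/C.
E_θ = 0.02523·sin33° = 0.01374 N/C.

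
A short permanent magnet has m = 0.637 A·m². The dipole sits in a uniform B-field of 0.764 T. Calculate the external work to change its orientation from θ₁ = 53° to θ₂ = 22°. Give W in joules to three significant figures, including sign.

W_ext = ΔU = −mB cosθ₂ + mB cosθ₁ = mB(cosθ₁ − cosθ₂).
W = (0.637)(0.764)·(cos53° − cos22°) = (0.4867)·(-0.3254) = -0.1583 J.

W ≈ -0.158 J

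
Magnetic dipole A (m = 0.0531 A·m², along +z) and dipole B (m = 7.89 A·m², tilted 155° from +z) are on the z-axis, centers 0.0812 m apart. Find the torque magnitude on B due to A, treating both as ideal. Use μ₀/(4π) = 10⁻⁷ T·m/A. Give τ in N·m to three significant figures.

τ ≈ 6.61×10⁻⁵ N·m

Dipole B is on the axis of dipole A, so B₁ there is axial: B₁ = (μ₀/4π)·2m₁/r³ along +z.
B₁ = 2(10⁻⁷)(0.0531)/(0.0812)³ = 1.984×10⁻⁵ T.
τ = m₂ B₁ sinθ.
τ = (7.89)(1.984×10⁻⁵)·sin155° = 6.614×10⁻⁵ N·m.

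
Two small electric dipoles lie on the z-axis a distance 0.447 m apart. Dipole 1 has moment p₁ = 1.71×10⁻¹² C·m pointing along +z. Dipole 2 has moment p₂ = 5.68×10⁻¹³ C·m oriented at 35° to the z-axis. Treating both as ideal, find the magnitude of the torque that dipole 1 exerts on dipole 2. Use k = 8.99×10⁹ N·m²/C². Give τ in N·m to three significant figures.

The second dipole sits on the axis of the first, so the field there is axial: E₁ = 2kp₁/r³ along +z.
E₁ = 2(8.99×10⁹)(1.71×10⁻¹²)/(0.447)³ = 0.3442 N/C.
Torque on the second dipole: τ = p₂ E₁ sinθ.
τ = (5.68×10⁻¹³)(0.3442)·sin35° = 1.122×10⁻¹³ N·m.

τ ≈ 1.12×10⁻¹³ N·m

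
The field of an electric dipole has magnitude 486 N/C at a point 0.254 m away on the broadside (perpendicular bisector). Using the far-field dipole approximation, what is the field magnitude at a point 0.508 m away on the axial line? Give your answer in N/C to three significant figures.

Dipole fields scale as 1/r³ in the far field.
The axial field is twice the equatorial field at the same r, so the geometry factor is 2/1.
E₂ = E₁ · (2/1) · (r₁/r₂)³ = 486 · 2 · (0.254/0.508)³.
(r₁/r₂)³ = (0.5)³ = 0.125.
E₂ ≈ 121.5 N/C.

E ≈ 122 N/C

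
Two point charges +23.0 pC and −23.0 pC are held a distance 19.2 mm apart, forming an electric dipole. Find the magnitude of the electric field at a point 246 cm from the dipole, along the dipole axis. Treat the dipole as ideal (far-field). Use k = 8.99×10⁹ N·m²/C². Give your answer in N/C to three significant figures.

E ≈ 5.33×10⁻⁴ N/C

Dipole moment p = qd = (2.30×10⁻¹¹ C)(0.0192 m) = 4.416×10⁻¹³ C·m.
On the dipole axis E = 2kp/r³.
E = 2·(8.99×10⁹)(4.416×10⁻¹³) / (2.46)³ = 5.334×10⁻⁴ N/C.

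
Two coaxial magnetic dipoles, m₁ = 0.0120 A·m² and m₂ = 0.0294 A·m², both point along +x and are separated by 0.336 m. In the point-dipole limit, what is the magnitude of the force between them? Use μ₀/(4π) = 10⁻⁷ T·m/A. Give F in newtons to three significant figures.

On-axis B of dipole 1: B = (μ₀/4π)·2m₁/r³. Force on dipole 2: F = m₂·dB/dr.
dB/dr = −(μ₀/4π)·6m₁/r⁴, so |F| = (μ₀/4π)·6m₁m₂/r⁴.
F = 6(10⁻⁷)(0.0120)(0.0294)/(0.336)⁴ = 1.661×10⁻⁸ N.

F ≈ 1.66×10⁻⁸ N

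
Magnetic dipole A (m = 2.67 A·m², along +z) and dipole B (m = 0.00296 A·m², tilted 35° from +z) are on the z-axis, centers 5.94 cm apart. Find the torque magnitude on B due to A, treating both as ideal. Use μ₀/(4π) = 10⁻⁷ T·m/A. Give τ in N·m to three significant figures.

Dipole B is on the axis of dipole A, so B₁ there is axial: B₁ = (μ₀/4π)·2m₁/r³ along +z.
B₁ = 2(10⁻⁷)(2.67)/(0.0594)³ = 0.002548 T.
τ = m₂ B₁ sinθ.
τ = (0.00296)(0.002548)·sin35° = 4.326×10⁻⁶ N·m.

τ ≈ 4.33×10⁻⁶ N·m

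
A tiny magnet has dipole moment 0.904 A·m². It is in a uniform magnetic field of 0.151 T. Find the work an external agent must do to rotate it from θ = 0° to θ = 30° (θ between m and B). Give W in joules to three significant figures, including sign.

W_ext = ΔU = −mB cosθ₂ + mB cosθ₁ = mB(cosθ₁ − cosθ₂).
W = (0.904)(0.151)·(cos0° − cos30°) = (0.1365)·(+0.1340) = 0.01829 J.

W ≈ 0.0183 J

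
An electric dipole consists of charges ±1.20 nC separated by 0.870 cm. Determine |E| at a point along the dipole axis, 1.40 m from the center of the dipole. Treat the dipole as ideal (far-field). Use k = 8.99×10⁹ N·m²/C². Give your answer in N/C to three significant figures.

Dipole moment p = qd = (1.20×10⁻⁹ C)(0.00870 m) = 1.044×10⁻¹¹ C·m.
On the dipole axis E = 2kp/r³.
E = 2·(8.99×10⁹)(1.044×10⁻¹¹) / (1.40)³ = 0.06841 N/C.

E ≈ 0.0684 N/C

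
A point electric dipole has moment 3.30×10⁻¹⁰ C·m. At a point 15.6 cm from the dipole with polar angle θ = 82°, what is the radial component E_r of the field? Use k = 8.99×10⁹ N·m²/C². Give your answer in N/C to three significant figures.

E_r ≈ 218 N/C

For a dipole, E_r = (2kp cosθ)/r³.
kp/r³ = (8.99×10⁹)(3.30×10⁻¹⁰)/(0.156)³ = 781.4 N/C.
E_r = 2·781.4·cos82° = 217.5 N/C.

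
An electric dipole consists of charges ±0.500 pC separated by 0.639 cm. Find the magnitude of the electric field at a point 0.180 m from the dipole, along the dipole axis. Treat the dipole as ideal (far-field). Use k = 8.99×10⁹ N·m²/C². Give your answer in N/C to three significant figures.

E ≈ 0.00985 N/C

Dipole moment p = qd = (5.00×10⁻¹³ C)(0.00639 m) = 3.195×10⁻¹⁵ C·m.
On the dipole axis E = 2kp/r³.
E = 2·(8.99×10⁹)(3.195×10⁻¹⁵) / (0.180)³ = 0.009850 N/C.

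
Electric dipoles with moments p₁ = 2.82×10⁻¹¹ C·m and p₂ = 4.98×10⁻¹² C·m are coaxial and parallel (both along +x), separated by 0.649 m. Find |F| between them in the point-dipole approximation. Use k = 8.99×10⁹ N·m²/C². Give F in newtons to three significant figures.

F ≈ 4.27×10⁻¹¹ N

On-axis field of dipole 1 at distance r: E = 2kp₁/r³. Force on dipole 2 is F = p₂·dE/dr (gradient along axis).
dE/dr = −6kp₁/r⁴, so |F| = 6kp₁p₂/r⁴ (attractive for aligned moments).
F = 6(8.99×10⁹)(2.82×10⁻¹¹)(4.98×10⁻¹²)/(0.649)⁴ = 4.270×10⁻¹¹ N.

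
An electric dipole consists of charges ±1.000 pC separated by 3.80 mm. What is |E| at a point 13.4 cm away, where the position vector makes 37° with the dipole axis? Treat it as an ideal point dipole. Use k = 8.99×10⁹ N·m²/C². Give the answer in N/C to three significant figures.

Dipole moment p = qd = (1.00×10⁻¹² C)(0.00380 m) = 3.80×10⁻¹⁵ C·m.
At angle θ the dipole field magnitude is E = (kp/r³)·√(1 + 3cos²θ).
kp/r³ = (8.99×10⁹)(3.80×10⁻¹⁵) / (0.134)³ = 0.01420 N/C.
√(1 + 3cos²37°) = √(1 + 3·0.6378) = √2.9135 ≈ 1.7069.
E ≈ 0.01420 × 1.707 = 0.02423 N/C.

E ≈ 0.0242 N/C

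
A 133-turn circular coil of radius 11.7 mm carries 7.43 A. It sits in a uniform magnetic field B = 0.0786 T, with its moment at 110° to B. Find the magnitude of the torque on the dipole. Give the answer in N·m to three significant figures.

τ ≈ 0.0314 N·m

m = NIA = NIπa² = 133·(7.43)·π·(0.0117)² = 0.425 A·m².
Torque on a magnetic dipole: τ = mB sinθ.
τ = (0.425)(0.0786)·sin110° = 0.03139 N·m.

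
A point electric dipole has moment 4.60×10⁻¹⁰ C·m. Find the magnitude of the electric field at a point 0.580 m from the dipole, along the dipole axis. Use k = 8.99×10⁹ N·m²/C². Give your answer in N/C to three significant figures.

E ≈ 42.4 N/C

On the dipole axis E = 2kp/r³.
E = 2·(8.99×10⁹)(4.60×10⁻¹⁰) / (0.580)³ = 42.39 N/C.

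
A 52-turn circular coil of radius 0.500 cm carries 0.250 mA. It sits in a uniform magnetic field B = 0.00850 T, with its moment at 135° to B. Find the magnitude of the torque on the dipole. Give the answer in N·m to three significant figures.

τ ≈ 6.14×10⁻⁹ N·m

m = NIA = NIπa² = 52·(2.50×10⁻⁴)·π·(0.00500)² = 1.021×10⁻⁶ A·m².
Torque on a magnetic dipole: τ = mB sinθ.
τ = (1.021×10⁻⁶)(0.00850)·sin135° = 6.137×10⁻⁹ N·m.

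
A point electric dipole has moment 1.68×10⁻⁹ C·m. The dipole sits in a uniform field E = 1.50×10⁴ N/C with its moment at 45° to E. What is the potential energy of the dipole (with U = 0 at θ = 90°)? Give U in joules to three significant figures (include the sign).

U ≈ -1.78×10⁻⁵ J

U = −p·E = −pE cosθ.
U = −(1.68×10⁻⁹)(1.50×10⁴)·cos45° = -1.782×10⁻⁵ J.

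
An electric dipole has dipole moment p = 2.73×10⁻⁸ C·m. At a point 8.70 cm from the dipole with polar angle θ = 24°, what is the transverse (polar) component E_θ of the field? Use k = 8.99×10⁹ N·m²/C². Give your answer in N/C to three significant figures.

E_θ ≈ 1.52×10⁵ N/C

For a dipole, E_θ = (kp sinθ)/r³.
kp/r³ = (8.99×10⁹)(2.73×10⁻⁸)/(0.0870)³ = 3.727×10⁵ N/C.
E_θ = 3.727×10⁵·sin24° = 1.516×10⁵ N/C.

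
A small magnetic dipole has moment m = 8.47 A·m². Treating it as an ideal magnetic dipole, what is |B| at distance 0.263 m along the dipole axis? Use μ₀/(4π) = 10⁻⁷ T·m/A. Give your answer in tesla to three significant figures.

On axis B = (μ₀/4π)·2m/r³.
B = 2·(10⁻⁷)·(8.47) / (0.263)³ = 9.312×10⁻⁵ T.

B ≈ 9.31×10⁻⁵ T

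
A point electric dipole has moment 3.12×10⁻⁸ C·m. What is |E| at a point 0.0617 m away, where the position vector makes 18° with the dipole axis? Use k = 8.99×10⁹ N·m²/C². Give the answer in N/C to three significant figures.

At angle θ the dipole field magnitude is E = (kp/r³)·√(1 + 3cos²θ).
kp/r³ = (8.99×10⁹)(3.12×10⁻⁸) / (0.0617)³ = 1.194×10⁶ N/C.
√(1 + 3cos²18°) = √(1 + 3·0.9045) = √3.7135 ≈ 1.9271.
E ≈ 1.194×10⁶ × 1.927 = 2.301×10⁶ N/C.

E ≈ 2.30×10⁶ N/C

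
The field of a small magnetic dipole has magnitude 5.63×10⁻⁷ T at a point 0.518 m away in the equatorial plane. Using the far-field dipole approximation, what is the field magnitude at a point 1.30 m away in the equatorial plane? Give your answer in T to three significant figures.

B ≈ 3.56×10⁻⁸ T

Dipole fields scale as 1/r³ in the far field; the geometry is the same at both points.
B₂ = B₁ · (r₁/r₂)³ = 5.63×10⁻⁷ · (0.518/1.30)³.
(r₁/r₂)³ = (0.3985)³ = 0.06326.
B₂ ≈ 3.562×10⁻⁸ T.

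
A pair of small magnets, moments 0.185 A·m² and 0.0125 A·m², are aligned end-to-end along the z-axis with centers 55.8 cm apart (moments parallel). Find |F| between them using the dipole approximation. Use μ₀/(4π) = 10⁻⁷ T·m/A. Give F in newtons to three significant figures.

On-axis B of dipole 1: B = (μ₀/4π)·2m₁/r³. Force on dipole 2: F = m₂·dB/dr.
dB/dr = −(μ₀/4π)·6m₁/r⁴, so |F| = (μ₀/4π)·6m₁m₂/r⁴.
F = 6(10⁻⁷)(0.185)(0.0125)/(0.558)⁴ = 1.431×10⁻⁸ N.

F ≈ 1.43×10⁻⁸ N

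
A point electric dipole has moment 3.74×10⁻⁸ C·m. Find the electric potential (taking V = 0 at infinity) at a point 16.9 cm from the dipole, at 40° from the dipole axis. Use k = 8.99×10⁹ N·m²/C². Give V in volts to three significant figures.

The dipole potential is V = kp cosθ / r².
V = (8.99×10⁹)(3.74×10⁻⁸)·cos40° / (0.169)² = 9018 V.

V ≈ 9020 V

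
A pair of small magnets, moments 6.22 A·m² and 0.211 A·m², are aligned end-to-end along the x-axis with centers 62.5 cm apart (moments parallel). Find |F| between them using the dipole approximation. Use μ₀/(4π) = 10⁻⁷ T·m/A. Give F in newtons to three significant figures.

F ≈ 5.16×10⁻⁶ N

On-axis B of dipole 1: B = (μ₀/4π)·2m₁/r³. Force on dipole 2: F = m₂·dB/dr.
dB/dr = −(μ₀/4π)·6m₁/r⁴, so |F| = (μ₀/4π)·6m₁m₂/r⁴.
F = 6(10⁻⁷)(6.22)(0.211)/(0.625)⁴ = 5.161×10⁻⁶ N.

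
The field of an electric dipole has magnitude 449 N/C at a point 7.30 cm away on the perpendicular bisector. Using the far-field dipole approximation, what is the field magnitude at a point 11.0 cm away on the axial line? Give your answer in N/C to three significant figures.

E ≈ 262 N/C

Dipole fields scale as 1/r³ in the far field.
The axial field is twice the equatorial field at the same r, so the geometry factor is 2/1.
E₂ = E₁ · (2/1) · (r₁/r₂)³ = 449 · 2 · (7.30/11.0)³.
(r₁/r₂)³ = (0.6636)³ = 0.2923.
E₂ ≈ 262.5 N/C.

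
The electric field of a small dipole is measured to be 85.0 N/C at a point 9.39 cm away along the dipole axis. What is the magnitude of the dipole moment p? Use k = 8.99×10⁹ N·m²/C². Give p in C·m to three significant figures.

p ≈ 3.91×10⁻¹² C·m

On axis E = 2kp/r³, so p = Er³/(2k).
p = (85.0)·(0.0939)³ / (2·8.99×10⁹) = 3.914×10⁻¹² C·m.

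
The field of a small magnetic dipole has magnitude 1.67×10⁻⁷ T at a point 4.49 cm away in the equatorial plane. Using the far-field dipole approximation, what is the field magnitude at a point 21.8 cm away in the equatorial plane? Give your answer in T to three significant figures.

B ≈ 1.46×10⁻⁹ T

Dipole fields scale as 1/r³ in the far field; the geometry is the same at both points.
B₂ = B₁ · (r₁/r₂)³ = 1.67×10⁻⁷ · (4.49/21.8)³.
(r₁/r₂)³ = (0.206)³ = 0.008737.
B₂ ≈ 1.459×10⁻⁹ T.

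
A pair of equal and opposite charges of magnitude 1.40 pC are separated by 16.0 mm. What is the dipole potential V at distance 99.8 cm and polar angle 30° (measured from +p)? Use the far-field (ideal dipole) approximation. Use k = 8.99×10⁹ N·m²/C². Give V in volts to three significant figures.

V ≈ 1.75×10⁻⁴ V

Dipole moment p = qd = (1.40×10⁻¹² C)(0.0160 m) = 2.24×10⁻¹⁴ C·m.
The dipole potential is V = kp cosθ / r².
V = (8.99×10⁹)(2.24×10⁻¹⁴)·cos30° / (0.998)² = 1.751×10⁻⁴ V.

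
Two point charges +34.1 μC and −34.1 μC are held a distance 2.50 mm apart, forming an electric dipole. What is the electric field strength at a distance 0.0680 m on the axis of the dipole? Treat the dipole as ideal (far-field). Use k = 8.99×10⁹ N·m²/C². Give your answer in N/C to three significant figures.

Dipole moment p = qd = (3.41×10⁻⁵ C)(0.00250 m) = 8.525×10⁻⁸ C·m.
On the dipole axis E = 2kp/r³.
E = 2·(8.99×10⁹)(8.525×10⁻⁸) / (0.0680)³ = 4.875×10⁶ N/C.

E ≈ 4.87×10⁶ N/C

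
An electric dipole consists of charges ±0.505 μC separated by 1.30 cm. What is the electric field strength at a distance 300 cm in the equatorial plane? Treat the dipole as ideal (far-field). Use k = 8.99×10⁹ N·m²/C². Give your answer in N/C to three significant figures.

E ≈ 2.19 N/C

Dipole moment p = qd = (5.05×10⁻⁷ C)(0.0130 m) = 6.565×10⁻⁹ C·m.
On the perpendicular bisector E = kp/r³ (half the axial value at the same distance).
E = (8.99×10⁹)(6.565×10⁻⁹) / (3.00)³ = 2.186 N/C.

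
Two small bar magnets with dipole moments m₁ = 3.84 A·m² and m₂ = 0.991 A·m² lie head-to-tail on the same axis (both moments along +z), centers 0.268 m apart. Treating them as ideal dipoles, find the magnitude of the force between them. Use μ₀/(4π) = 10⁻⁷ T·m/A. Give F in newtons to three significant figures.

On-axis B of dipole 1: B = (μ₀/4π)·2m₁/r³. Force on dipole 2: F = m₂·dB/dr.
dB/dr = −(μ₀/4π)·6m₁/r⁴, so |F| = (μ₀/4π)·6m₁m₂/r⁴.
F = 6(10⁻⁷)(3.84)(0.991)/(0.268)⁴ = 4.426×10⁻⁴ N.

F ≈ 4.43×10⁻⁴ N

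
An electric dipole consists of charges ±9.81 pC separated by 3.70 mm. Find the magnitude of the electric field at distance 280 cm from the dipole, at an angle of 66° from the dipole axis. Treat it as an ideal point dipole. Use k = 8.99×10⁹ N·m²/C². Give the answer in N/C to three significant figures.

Dipole moment p = qd = (9.81×10⁻¹² C)(0.00370 m) = 3.63×10⁻¹⁴ C·m.
At angle θ the dipole field magnitude is E = (kp/r³)·√(1 + 3cos²θ).
kp/r³ = (8.99×10⁹)(3.63×10⁻¹⁴) / (2.80)³ = 1.487×10⁻⁵ N/C.
√(1 + 3cos²66°) = √(1 + 3·0.1654) = √1.4963 ≈ 1.2232.
E ≈ 1.487×10⁻⁵ × 1.223 = 1.818×10⁻⁵ N/C.

E ≈ 1.82×10⁻⁵ N/C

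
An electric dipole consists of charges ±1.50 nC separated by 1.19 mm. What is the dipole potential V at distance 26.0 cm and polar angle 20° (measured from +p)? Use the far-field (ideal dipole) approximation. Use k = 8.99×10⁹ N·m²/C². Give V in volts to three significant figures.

V ≈ 0.223 V

Dipole moment p = qd = (1.50×10⁻⁹ C)(0.00119 m) = 1.785×10⁻¹² C·m.
The dipole potential is V = kp cosθ / r².
V = (8.99×10⁹)(1.785×10⁻¹²)·cos20° / (0.260)² = 0.2231 V.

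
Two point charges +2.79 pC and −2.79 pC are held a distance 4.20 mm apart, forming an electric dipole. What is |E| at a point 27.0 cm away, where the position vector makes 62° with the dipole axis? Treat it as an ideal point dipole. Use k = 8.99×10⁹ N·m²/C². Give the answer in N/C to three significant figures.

Dipole moment p = qd = (2.79×10⁻¹² C)(0.00420 m) = 1.172×10⁻¹⁴ C·m.
At angle θ the dipole field magnitude is E = (kp/r³)·√(1 + 3cos²θ).
kp/r³ = (8.99×10⁹)(1.172×10⁻¹⁴) / (0.270)³ = 0.005353 N/C.
√(1 + 3cos²62°) = √(1 + 3·0.2204) = √1.6612 ≈ 1.2889.
E ≈ 0.005353 × 1.289 = 0.006899 N/C.

E ≈ 0.00690 N/C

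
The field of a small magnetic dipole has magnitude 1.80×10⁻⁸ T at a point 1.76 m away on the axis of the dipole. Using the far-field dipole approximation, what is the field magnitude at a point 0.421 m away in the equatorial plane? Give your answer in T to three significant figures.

Dipole fields scale as 1/r³ in the far field.
The axial field is twice the equatorial field at the same r, so the geometry factor is 1/2.
B₂ = B₁ · (1/2) · (r₁/r₂)³ = 1.80×10⁻⁸ · 0.5 · (1.76/0.421)³.
(r₁/r₂)³ = (4.181)³ = 73.06.
B₂ ≈ 6.576×10⁻⁷ T.

B ≈ 6.58×10⁻⁷ T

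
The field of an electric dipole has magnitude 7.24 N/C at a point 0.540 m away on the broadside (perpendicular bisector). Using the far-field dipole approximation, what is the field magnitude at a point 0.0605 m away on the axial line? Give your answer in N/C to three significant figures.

Dipole fields scale as 1/r³ in the far field.
The axial field is twice the equatorial field at the same r, so the geometry factor is 2/1.
E₂ = E₁ · (2/1) · (r₁/r₂)³ = 7.24 · 2 · (0.540/0.0605)³.
(r₁/r₂)³ = (8.926)³ = 711.1.
E₂ ≈ 1.030×10⁴ N/C.

E ≈ 1.03×10⁴ N/C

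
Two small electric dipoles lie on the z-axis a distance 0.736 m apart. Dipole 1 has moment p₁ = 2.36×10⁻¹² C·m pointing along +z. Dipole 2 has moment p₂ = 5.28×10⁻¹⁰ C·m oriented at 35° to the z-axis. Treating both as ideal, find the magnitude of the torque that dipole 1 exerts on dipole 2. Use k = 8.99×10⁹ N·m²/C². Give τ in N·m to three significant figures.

The second dipole sits on the axis of the first, so the field there is axial: E₁ = 2kp₁/r³ along +z.
E₁ = 2(8.99×10⁹)(2.36×10⁻¹²)/(0.736)³ = 0.1064 N/C.
Torque on the second dipole: τ = p₂ E₁ sinθ.
τ = (5.28×10⁻¹⁰)(0.1064)·sin35° = 3.223×10⁻¹¹ N·m.

τ ≈ 3.22×10⁻¹¹ N·m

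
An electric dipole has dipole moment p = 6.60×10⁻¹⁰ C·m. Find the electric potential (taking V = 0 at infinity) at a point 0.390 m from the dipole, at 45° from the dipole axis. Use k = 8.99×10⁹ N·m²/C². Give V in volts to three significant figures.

The dipole potential is V = kp cosθ / r².
V = (8.99×10⁹)(6.60×10⁻¹⁰)·cos45° / (0.390)² = 27.58 V.

V ≈ 27.6 V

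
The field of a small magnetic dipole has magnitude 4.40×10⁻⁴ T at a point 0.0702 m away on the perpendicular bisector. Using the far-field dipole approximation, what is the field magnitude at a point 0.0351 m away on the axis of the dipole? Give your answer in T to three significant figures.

Dipole fields scale as 1/r³ in the far field.
The axial field is twice the equatorial field at the same r, so the geometry factor is 2/1.
B₂ = B₁ · (2/1) · (r₁/r₂)³ = 4.40×10⁻⁴ · 2 · (0.0702/0.0351)³.
(r₁/r₂)³ = (2)³ = 8.
B₂ ≈ 0.007040 T.

B ≈ 0.00704 T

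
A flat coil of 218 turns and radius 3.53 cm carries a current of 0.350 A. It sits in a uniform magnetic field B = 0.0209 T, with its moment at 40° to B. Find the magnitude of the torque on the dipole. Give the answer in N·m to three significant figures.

τ ≈ 0.00401 N·m

m = NIA = NIπa² = 218·(0.350)·π·(0.0353)² = 0.2987 A·m².
Torque on a magnetic dipole: τ = mB sinθ.
τ = (0.2987)(0.0209)·sin40° = 0.004013 N·m.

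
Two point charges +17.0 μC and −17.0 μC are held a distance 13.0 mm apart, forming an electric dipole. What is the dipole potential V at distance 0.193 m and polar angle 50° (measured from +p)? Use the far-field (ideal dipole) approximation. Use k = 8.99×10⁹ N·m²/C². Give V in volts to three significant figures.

Dipole moment p = qd = (1.70×10⁻⁵ C)(0.0130 m) = 2.21×10⁻⁷ C·m.
The dipole potential is V = kp cosθ / r².
V = (8.99×10⁹)(2.21×10⁻⁷)·cos50° / (0.193)² = 3.429×10⁴ V.

V ≈ 3.43×10⁴ V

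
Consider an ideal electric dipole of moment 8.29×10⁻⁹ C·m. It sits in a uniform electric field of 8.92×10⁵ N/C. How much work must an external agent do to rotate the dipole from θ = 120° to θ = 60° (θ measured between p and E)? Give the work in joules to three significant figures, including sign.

W_ext = ΔU = U(θ₂) − U(θ₁) = −pE cosθ₂ − (−pE cosθ₁) = pE(cosθ₁ − cosθ₂).
W = (8.29×10⁻⁹)(8.92×10⁵)·(cos120° − cos60°) = (0.007395)·(-1.0000) = -0.007395 J.

W ≈ -0.00739 J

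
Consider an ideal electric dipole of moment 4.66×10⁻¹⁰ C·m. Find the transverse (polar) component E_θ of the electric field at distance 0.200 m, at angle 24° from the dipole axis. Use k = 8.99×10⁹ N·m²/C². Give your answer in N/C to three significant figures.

For a dipole, E_θ = (kp sinθ)/r³.
kp/r³ = (8.99×10⁹)(4.66×10⁻¹⁰)/(0.200)³ = 523.7 N/C.
E_θ = 523.7·sin24° = 213.0 N/C.

E_θ ≈ 213 N/C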